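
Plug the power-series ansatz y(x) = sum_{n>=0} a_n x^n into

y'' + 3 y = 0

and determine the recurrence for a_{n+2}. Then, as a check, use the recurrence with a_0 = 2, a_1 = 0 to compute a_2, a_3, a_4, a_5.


Substitute y = sum_n a_n x^n into y'' + (const) y = 0.
y''(x) = sum_{n>=0} (n+2)(n+1) a_{n+2} x^n.
The ODE becomes sum_n [(n+2)(n+1) a_{n+2} + 3 a_n] x^n = 0.
Setting each coefficient to zero gives the recurrence:
  (n+2)(n+1) a_{n+2} + 3 a_n = 0,
  a_{n+2} = -3 / ((n+1)(n+2)) a_n.

Check with a_0 = 2, a_1 = 0 (apply the recurrence for n = 0, 1, 2, 3): a_0 = 2, a_1 = 0, a_2 = -3, a_3 = 0, a_4 = 3/4, a_5 = 0.

a_{n+2} = -3/((n+1)(n+2)) * a_n; check: a_0 = 2, a_1 = 0, a_2 = -3, a_3 = 0, a_4 = 3/4, a_5 = 0


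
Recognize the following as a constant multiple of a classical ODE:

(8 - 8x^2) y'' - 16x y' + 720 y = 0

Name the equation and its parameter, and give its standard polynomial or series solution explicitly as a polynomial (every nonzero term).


All three coefficients share the factor 8; dividing through by 8 gives  (1 - x^2) y'' - 2x y' + 90 y = 0.
This matches the Legendre equation (1 - x^2) y'' - 2x y' + n(n+1) y = 0 (note the -2x y' term) with n(n+1) = 90, so n = 9; the polynomial solution is P_9(x).
With y = sum_k a_k x^k, matching x^k gives (k+2)(k+1) a_{k+2} = [k(k+1) - n(n+1)] a_k = (k - 9)(k + 10) a_k. The right side vanishes at k = 9, so the series with the parity of 9 terminates at degree 9.
Standard normalization (P_n(1) = 1): leading coefficient (2n)!/(2^n (n!)^2) = 6402373705728000/(512*131681894400) = 12155/128, so a_9 = 12155/128. Work downward with a_k = (k+1)(k+2) a_{k+2} / ((k - 9)(k + 10)):
  a_7 = (8)(9)(12155/128) / ((7 - 9)(7 + 10)) = (109395/16)/(-34) = -6435/32
  a_5 = (6)(7)(-6435/32) / ((5 - 9)(5 + 10)) = (-135135/16)/(-60) = 9009/64
  a_3 = (4)(5)(9009/64) / ((3 - 9)(3 + 10)) = (45045/16)/(-78) = -1155/32
  a_1 = (2)(3)(-1155/32) / ((1 - 9)(1 + 10)) = (-3465/16)/(-88) = 315/128
Hence P_9(x) = 12155 x^9/128 - 6435 x^7/32 + 9009 x^5/64 - 1155 x^3/32 + 315 x/128.

P_9(x); series = 12155 x^9/128 - 6435 x^7/32 + 9009 x^5/64 - 1155 x^3/32 + 315 x/128


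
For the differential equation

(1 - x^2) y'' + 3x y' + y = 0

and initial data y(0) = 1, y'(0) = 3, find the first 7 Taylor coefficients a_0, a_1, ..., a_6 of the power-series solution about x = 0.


Ansatz: y(x) = sum_{n>=0} a_n x^n, so y'(x) = sum_{n>=1} n a_n x^(n-1) and y''(x) = sum_{n>=2} n(n-1) a_n x^(n-2).
Substitute into P(x) y'' + Q(x) y' + R(x) y = 0 with P(x) = 1 - x^2, Q(x) = 3x, R(x) = 1, and match powers of x.
Initial conditions: a_0 = 1, a_1 = 3.
Setting the coefficient of each power of x to zero and solving order by order (substituting the coefficients already found):
  x^0: 2 a_2 + a_0 = 0  ->  2 a_2 = -a_0 = -1  ->  a_2 = -1/2
  x^1: 6 a_3 + 4 a_1 = 0  ->  6 a_3 = -4 a_1 = -12  ->  a_3 = -2
  x^2: 12 a_4 + 5 a_2 = 0  ->  12 a_4 = -5 a_2 = 5/2  ->  a_4 = 5/24
  x^3: 20 a_5 + 4 a_3 = 0  ->  20 a_5 = -4 a_3 = 8  ->  a_5 = 2/5
  x^4: 30 a_6 + a_4 = 0  ->  30 a_6 = -a_4 = -5/24  ->  a_6 = -1/144
Truncated series: y(x) = 1 + 3 x - (1/2) x^2 - 2 x^3 + (5/24) x^4 + (2/5) x^5 - (1/144) x^6 + O(x^7).

a_0 = 1; a_1 = 3; a_2 = -1/2; a_3 = -2; a_4 = 5/24; a_5 = 2/5; a_6 = -1/144


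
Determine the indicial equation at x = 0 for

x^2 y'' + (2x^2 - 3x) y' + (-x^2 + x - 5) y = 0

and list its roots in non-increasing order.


Divide by x^2 to reach normal form y'' + P_1(x) y' + P_2(x) y = 0 with P_1(x) = 2 - 3/x and P_2(x) = -1 + 1/x - 5/x^2.
x = 0 is a singular point because the y'-coefficient 2 - 3/x has a pole at x = 0 and the y-coefficient -1 + 1/x - 5/x^2 has a pole at x = 0.
It is a regular singular point because x P_1(x) = p(x) = 2x - 3 and x^2 P_2(x) = q(x) = -x^2 + x - 5 are polynomials, hence analytic at x = 0.
p(0) = -3,  q(0) = -5.
Indicial equation: r(r-1) + p(0) r + q(0) = 0, i.e. r^2 + (p(0) - 1) r + q(0) = 0, i.e. r^2 - 4 r - 5 = 0.
Discriminant: (-4)^2 - 4(-5) = 36, so r = (4 ± 6)/2.
Solving: r_1 = 5, r_2 = -1.

indicial: r^2 - 4 r - 5 = 0; roots r_1 = 5, r_2 = -1


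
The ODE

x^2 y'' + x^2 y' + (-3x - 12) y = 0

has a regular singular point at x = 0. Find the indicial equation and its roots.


Divide by x^2 to reach normal form y'' + P_1(x) y' + P_2(x) y = 0 with P_1(x) = 1 and P_2(x) = -3/x - 12/x^2.
x = 0 is a singular point because the y-coefficient -3/x - 12/x^2 has a pole at x = 0.
It is a regular singular point because x P_1(x) = p(x) = x and x^2 P_2(x) = q(x) = -3x - 12 are polynomials, hence analytic at x = 0.
p(0) = 0,  q(0) = -12.
Indicial equation: r(r-1) + p(0) r + q(0) = 0, i.e. r^2 + (p(0) - 1) r + q(0) = 0, i.e. r^2 - 1 r - 12 = 0.
Discriminant: (-1)^2 - 4(-12) = 49, so r = (1 ± 7)/2.
Solving: r_1 = 4, r_2 = -3.

indicial: r^2 - 1 r - 12 = 0; roots r_1 = 4, r_2 = -3


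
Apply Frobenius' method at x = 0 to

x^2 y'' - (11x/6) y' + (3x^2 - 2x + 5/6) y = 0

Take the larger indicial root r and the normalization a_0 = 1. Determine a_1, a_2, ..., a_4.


Write in Frobenius form y'' + (p(x)/x) y' + (q(x)/x^2) y = 0:
  p(x) = -11/6,  q(x) = 3x^2 - 2x + 5/6.
Indicial equation: r(r-1) + (-11/6) r + (5/6) = 0 -> roots r_1 = 5/2, r_2 = 1/3.
Take r = r_1 = 5/2. Let y(x) = x^r sum_{n>=0} a_n x^n with a_0 = 1.
Substitute y = x^r sum a_n x^n and match x^{r+n}. The recurrence is
  D(n) a_n - 2 a_{n-1} + 3 a_{n-2} = 0,  where D(n) = (r+n)(r+n-1) + (-11/6)(r+n) + (5/6).
  a_n = [2 a_{n-1} - 3 a_{n-2}] / D(n).
Since the indicial polynomial factors as (r - r_1)(r - r_2), D(n) = (r_1 + n - r_1)(r_1 + n - r_2) = n(n + 13/6).
Evaluating step by step (a_0 = 1):
  n = 1: D(1) = 1(1 + 13/6) = 19/6; numerator = 2(1) = 2; a_1 = (2)/(19/6) = 12/19
  n = 2: D(2) = 2(2 + 13/6) = 25/3; numerator = 2(12/19) - 3(1) = -33/19; a_2 = (-33/19)/(25/3) = -99/475
  n = 3: D(3) = 3(3 + 13/6) = 31/2; numerator = 2(-99/475) - 3(12/19) = -1098/475; a_3 = (-1098/475)/(31/2) = -2196/14725
  n = 4: D(4) = 4(4 + 13/6) = 74/3; numerator = 2(-2196/14725) - 3(-99/475) = 963/2945; a_4 = (963/2945)/(74/3) = 2889/217930

r = 5/2; a_0 = 1; a_1 = 12/19; a_2 = -99/475; a_3 = -2196/14725; a_4 = 2889/217930


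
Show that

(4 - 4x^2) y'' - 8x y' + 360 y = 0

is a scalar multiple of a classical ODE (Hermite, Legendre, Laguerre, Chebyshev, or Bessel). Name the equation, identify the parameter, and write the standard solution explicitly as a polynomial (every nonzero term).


All three coefficients share the factor 4; dividing through by 4 gives  (1 - x^2) y'' - 2x y' + 90 y = 0.
This matches the Legendre equation (1 - x^2) y'' - 2x y' + n(n+1) y = 0 (note the -2x y' term) with n(n+1) = 90, so n = 9; the polynomial solution is P_9(x).
With y = sum_k a_k x^k, matching x^k gives (k+2)(k+1) a_{k+2} = [k(k+1) - n(n+1)] a_k = (k - 9)(k + 10) a_k. The right side vanishes at k = 9, so the series with the parity of 9 terminates at degree 9.
Standard normalization (P_n(1) = 1): leading coefficient (2n)!/(2^n (n!)^2) = 6402373705728000/(512*131681894400) = 12155/128, so a_9 = 12155/128. Work downward with a_k = (k+1)(k+2) a_{k+2} / ((k - 9)(k + 10)):
  a_7 = (8)(9)(12155/128) / ((7 - 9)(7 + 10)) = (109395/16)/(-34) = -6435/32
  a_5 = (6)(7)(-6435/32) / ((5 - 9)(5 + 10)) = (-135135/16)/(-60) = 9009/64
  a_3 = (4)(5)(9009/64) / ((3 - 9)(3 + 10)) = (45045/16)/(-78) = -1155/32
  a_1 = (2)(3)(-1155/32) / ((1 - 9)(1 + 10)) = (-3465/16)/(-88) = 315/128
Hence P_9(x) = 12155 x^9/128 - 6435 x^7/32 + 9009 x^5/64 - 1155 x^3/32 + 315 x/128.

P_9(x); series = 12155 x^9/128 - 6435 x^7/32 + 9009 x^5/64 - 1155 x^3/32 + 315 x/128


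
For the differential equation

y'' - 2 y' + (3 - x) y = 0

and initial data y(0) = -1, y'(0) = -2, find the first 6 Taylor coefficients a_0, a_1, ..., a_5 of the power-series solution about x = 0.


Ansatz: y(x) = sum_{n>=0} a_n x^n, so y'(x) = sum_{n>=1} n a_n x^(n-1) and y''(x) = sum_{n>=2} n(n-1) a_n x^(n-2).
Substitute into P(x) y'' + Q(x) y' + R(x) y = 0 with P(x) = 1, Q(x) = -2, R(x) = 3 - x, and match powers of x.
Initial conditions: a_0 = -1, a_1 = -2.
Setting the coefficient of each power of x to zero and solving order by order (substituting the coefficients already found):
  x^0: 2 a_2 - 2 a_1 + 3 a_0 = 0  ->  2 a_2 = 2 a_1 - 3 a_0 = -1  ->  a_2 = -1/2
  x^1: 6 a_3 - 4 a_2 + 3 a_1 - a_0 = 0  ->  6 a_3 = 4 a_2 - 3 a_1 + a_0 = 3  ->  a_3 = 1/2
  x^2: 12 a_4 - 6 a_3 + 3 a_2 - a_1 = 0  ->  12 a_4 = 6 a_3 - 3 a_2 + a_1 = 5/2  ->  a_4 = 5/24
  x^3: 20 a_5 - 8 a_4 + 3 a_3 - a_2 = 0  ->  20 a_5 = 8 a_4 - 3 a_3 + a_2 = -1/3  ->  a_5 = -1/60
Truncated series: y(x) = -1 - 2 x - (1/2) x^2 + (1/2) x^3 + (5/24) x^4 - (1/60) x^5 + O(x^6).

a_0 = -1; a_1 = -2; a_2 = -1/2; a_3 = 1/2; a_4 = 5/24; a_5 = -1/60


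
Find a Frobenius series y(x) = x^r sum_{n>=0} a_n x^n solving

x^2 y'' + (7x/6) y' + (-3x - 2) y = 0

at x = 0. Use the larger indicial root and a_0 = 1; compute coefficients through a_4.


Write in Frobenius form y'' + (p(x)/x) y' + (q(x)/x^2) y = 0:
  p(x) = 7/6,  q(x) = -3x - 2.
Indicial equation: r(r-1) + (7/6) r + (-2) = 0 -> roots r_1 = 4/3, r_2 = -3/2.
Take r = r_1 = 4/3. Let y(x) = x^r sum_{n>=0} a_n x^n with a_0 = 1.
Substitute y = x^r sum a_n x^n and match x^{r+n}. The recurrence is
  D(n) a_n - 3 a_{n-1} = 0,  where D(n) = (r+n)(r+n-1) + (7/6)(r+n) + (-2).
  a_n = 3 / D(n) * a_{n-1}.
Since the indicial polynomial factors as (r - r_1)(r - r_2), D(n) = (r_1 + n - r_1)(r_1 + n - r_2) = n(n + 17/6).
Evaluating step by step (a_0 = 1):
  n = 1: D(1) = 1(1 + 17/6) = 23/6; numerator = 3(1) = 3; a_1 = (3)/(23/6) = 18/23
  n = 2: D(2) = 2(2 + 17/6) = 29/3; numerator = 3(18/23) = 54/23; a_2 = (54/23)/(29/3) = 162/667
  n = 3: D(3) = 3(3 + 17/6) = 35/2; numerator = 3(162/667) = 486/667; a_3 = (486/667)/(35/2) = 972/23345
  n = 4: D(4) = 4(4 + 17/6) = 82/3; numerator = 3(972/23345) = 2916/23345; a_4 = (2916/23345)/(82/3) = 4374/957145

r = 4/3; a_0 = 1; a_1 = 18/23; a_2 = 162/667; a_3 = 972/23345; a_4 = 4374/957145


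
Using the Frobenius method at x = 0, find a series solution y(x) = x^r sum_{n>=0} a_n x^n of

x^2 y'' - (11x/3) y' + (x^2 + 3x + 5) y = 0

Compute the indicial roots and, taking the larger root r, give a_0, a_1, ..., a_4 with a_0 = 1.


Write in Frobenius form y'' + (p(x)/x) y' + (q(x)/x^2) y = 0:
  p(x) = -11/3,  q(x) = x^2 + 3x + 5.
Indicial equation: r(r-1) + (-11/3) r + (5) = 0 -> roots r_1 = 3, r_2 = 5/3.
Take r = r_1 = 3. Let y(x) = x^r sum_{n>=0} a_n x^n with a_0 = 1.
Substitute y = x^r sum a_n x^n and match x^{r+n}. The recurrence is
  D(n) a_n + 3 a_{n-1} + 1 a_{n-2} = 0,  where D(n) = (r+n)(r+n-1) + (-11/3)(r+n) + (5).
  a_n = [-3 a_{n-1} - 1 a_{n-2}] / D(n).
Since the indicial polynomial factors as (r - r_1)(r - r_2), D(n) = (r_1 + n - r_1)(r_1 + n - r_2) = n(n + 4/3).
Evaluating step by step (a_0 = 1):
  n = 1: D(1) = 1(1 + 4/3) = 7/3; numerator = -3(1) = -3; a_1 = (-3)/(7/3) = -9/7
  n = 2: D(2) = 2(2 + 4/3) = 20/3; numerator = -3(-9/7) - 1(1) = 20/7; a_2 = (20/7)/(20/3) = 3/7
  n = 3: D(3) = 3(3 + 4/3) = 13; numerator = -3(3/7) - 1(-9/7) = 0; a_3 = (0)/(13) = 0
  n = 4: D(4) = 4(4 + 4/3) = 64/3; numerator = -3(0) - 1(3/7) = -3/7; a_4 = (-3/7)/(64/3) = -9/448

r = 3; a_0 = 1; a_1 = -9/7; a_2 = 3/7; a_3 = 0; a_4 = -9/448


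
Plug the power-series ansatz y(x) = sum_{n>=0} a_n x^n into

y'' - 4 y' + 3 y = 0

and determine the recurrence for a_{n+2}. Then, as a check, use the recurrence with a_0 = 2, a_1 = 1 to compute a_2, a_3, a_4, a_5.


Substitute y = sum_n a_n x^n.
y''(x) has coefficient (n+2)(n+1) a_{n+2} at x^n;
-4 y'(x) has coefficient -4 (n+1) a_{n+1} at x^n;
3 y(x) has coefficient 3 a_n at x^n.
Matching x^n: (n+2)(n+1) a_{n+2} - 4 (n+1) a_{n+1} + 3 a_n = 0.
Thus a_{n+2} = [4 (n+1) a_{n+1} - 3 a_n] / ((n+1)(n+2)).

Check with a_0 = 2, a_1 = 1 (apply the recurrence for n = 0, 1, 2, 3): a_0 = 2, a_1 = 1, a_2 = -1, a_3 = -11/6, a_4 = -19/12, a_5 = -119/120.

a_(n+2) = [4 (n+1) a_(n+1) - 3 a_n] / ((n+1)(n+2)); check: a_0 = 2, a_1 = 1, a_2 = -1, a_3 = -11/6, a_4 = -19/12, a_5 = -119/120


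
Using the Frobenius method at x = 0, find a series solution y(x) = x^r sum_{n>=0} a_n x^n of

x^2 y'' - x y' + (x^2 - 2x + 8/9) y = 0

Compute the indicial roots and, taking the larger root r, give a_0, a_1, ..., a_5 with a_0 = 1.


Write in Frobenius form y'' + (p(x)/x) y' + (q(x)/x^2) y = 0:
  p(x) = -1,  q(x) = x^2 - 2x + 8/9.
Indicial equation: r(r-1) + (-1) r + (8/9) = 0 -> roots r_1 = 4/3, r_2 = 2/3.
Take r = r_1 = 4/3. Let y(x) = x^r sum_{n>=0} a_n x^n with a_0 = 1.
Substitute y = x^r sum a_n x^n and match x^{r+n}. The recurrence is
  D(n) a_n - 2 a_{n-1} + 1 a_{n-2} = 0,  where D(n) = (r+n)(r+n-1) + (-1)(r+n) + (8/9).
  a_n = [2 a_{n-1} - 1 a_{n-2}] / D(n).
Since the indicial polynomial factors as (r - r_1)(r - r_2), D(n) = (r_1 + n - r_1)(r_1 + n - r_2) = n(n + 2/3).
Evaluating step by step (a_0 = 1):
  n = 1: D(1) = 1(1 + 2/3) = 5/3; numerator = 2(1) = 2; a_1 = (2)/(5/3) = 6/5
  n = 2: D(2) = 2(2 + 2/3) = 16/3; numerator = 2(6/5) - 1(1) = 7/5; a_2 = (7/5)/(16/3) = 21/80
  n = 3: D(3) = 3(3 + 2/3) = 11; numerator = 2(21/80) - 1(6/5) = -27/40; a_3 = (-27/40)/(11) = -27/440
  n = 4: D(4) = 4(4 + 2/3) = 56/3; numerator = 2(-27/440) - 1(21/80) = -339/880; a_4 = (-339/880)/(56/3) = -1017/49280
  n = 5: D(5) = 5(5 + 2/3) = 85/3; numerator = 2(-1017/49280) - 1(-27/440) = 9/448; a_5 = (9/448)/(85/3) = 27/38080

r = 4/3; a_0 = 1; a_1 = 6/5; a_2 = 21/80; a_3 = -27/440; a_4 = -1017/49280; a_5 = 27/38080


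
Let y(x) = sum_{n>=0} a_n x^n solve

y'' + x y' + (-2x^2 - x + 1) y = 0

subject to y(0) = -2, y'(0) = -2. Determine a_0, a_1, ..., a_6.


Ansatz: y(x) = sum_{n>=0} a_n x^n, so y'(x) = sum_{n>=1} n a_n x^(n-1) and y''(x) = sum_{n>=2} n(n-1) a_n x^(n-2).
Substitute into P(x) y'' + Q(x) y' + R(x) y = 0 with P(x) = 1, Q(x) = x, R(x) = -2x^2 - x + 1, and match powers of x.
Initial conditions: a_0 = -2, a_1 = -2.
Setting the coefficient of each power of x to zero and solving order by order (substituting the coefficients already found):
  x^0: 2 a_2 + a_0 = 0  ->  2 a_2 = -a_0 = 2  ->  a_2 = 1
  x^1: 6 a_3 + 2 a_1 - a_0 = 0  ->  6 a_3 = -2 a_1 + a_0 = 2  ->  a_3 = 1/3
  x^2: 12 a_4 + 3 a_2 - a_1 - 2 a_0 = 0  ->  12 a_4 = -3 a_2 + a_1 + 2 a_0 = -9  ->  a_4 = -3/4
  x^3: 20 a_5 + 4 a_3 - a_2 - 2 a_1 = 0  ->  20 a_5 = -4 a_3 + a_2 + 2 a_1 = -13/3  ->  a_5 = -13/60
  x^4: 30 a_6 + 5 a_4 - a_3 - 2 a_2 = 0  ->  30 a_6 = -5 a_4 + a_3 + 2 a_2 = 73/12  ->  a_6 = 73/360
Truncated series: y(x) = -2 - 2 x + x^2 + (1/3) x^3 - (3/4) x^4 - (13/60) x^5 + (73/360) x^6 + O(x^7).

a_0 = -2; a_1 = -2; a_2 = 1; a_3 = 1/3; a_4 = -3/4; a_5 = -13/60; a_6 = 73/360


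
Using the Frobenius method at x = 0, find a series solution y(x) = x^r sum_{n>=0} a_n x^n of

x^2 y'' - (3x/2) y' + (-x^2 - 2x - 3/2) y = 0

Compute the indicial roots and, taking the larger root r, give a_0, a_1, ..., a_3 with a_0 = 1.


Write in Frobenius form y'' + (p(x)/x) y' + (q(x)/x^2) y = 0:
  p(x) = -3/2,  q(x) = -x^2 - 2x - 3/2.
Indicial equation: r(r-1) + (-3/2) r + (-3/2) = 0 -> roots r_1 = 3, r_2 = -1/2.
Take r = r_1 = 3. Let y(x) = x^r sum_{n>=0} a_n x^n with a_0 = 1.
Substitute y = x^r sum a_n x^n and match x^{r+n}. The recurrence is
  D(n) a_n - 2 a_{n-1} - 1 a_{n-2} = 0,  where D(n) = (r+n)(r+n-1) + (-3/2)(r+n) + (-3/2).
  a_n = [2 a_{n-1} + 1 a_{n-2}] / D(n).
Since the indicial polynomial factors as (r - r_1)(r - r_2), D(n) = (r_1 + n - r_1)(r_1 + n - r_2) = n(n + 7/2).
Evaluating step by step (a_0 = 1):
  n = 1: D(1) = 1(1 + 7/2) = 9/2; numerator = 2(1) = 2; a_1 = (2)/(9/2) = 4/9
  n = 2: D(2) = 2(2 + 7/2) = 11; numerator = 2(4/9) + 1(1) = 17/9; a_2 = (17/9)/(11) = 17/99
  n = 3: D(3) = 3(3 + 7/2) = 39/2; numerator = 2(17/99) + 1(4/9) = 26/33; a_3 = (26/33)/(39/2) = 4/99

r = 3; a_0 = 1; a_1 = 4/9; a_2 = 17/99; a_3 = 4/99


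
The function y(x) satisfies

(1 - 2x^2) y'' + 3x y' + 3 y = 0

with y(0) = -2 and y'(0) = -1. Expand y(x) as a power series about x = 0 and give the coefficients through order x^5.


Ansatz: y(x) = sum_{n>=0} a_n x^n, so y'(x) = sum_{n>=1} n a_n x^(n-1) and y''(x) = sum_{n>=2} n(n-1) a_n x^(n-2).
Substitute into P(x) y'' + Q(x) y' + R(x) y = 0 with P(x) = 1 - 2x^2, Q(x) = 3x, R(x) = 3, and match powers of x.
Initial conditions: a_0 = -2, a_1 = -1.
Setting the coefficient of each power of x to zero and solving order by order (substituting the coefficients already found):
  x^0: 2 a_2 + 3 a_0 = 0  ->  2 a_2 = -3 a_0 = 6  ->  a_2 = 3
  x^1: 6 a_3 + 6 a_1 = 0  ->  6 a_3 = -6 a_1 = 6  ->  a_3 = 1
  x^2: 12 a_4 + 5 a_2 = 0  ->  12 a_4 = -5 a_2 = -15  ->  a_4 = -5/4
  x^3: 20 a_5 = 0  ->  a_5 = 0
Truncated series: y(x) = -2 - x + 3 x^2 + x^3 - (5/4) x^4 + O(x^6).

a_0 = -2; a_1 = -1; a_2 = 3; a_3 = 1; a_4 = -5/4; a_5 = 0


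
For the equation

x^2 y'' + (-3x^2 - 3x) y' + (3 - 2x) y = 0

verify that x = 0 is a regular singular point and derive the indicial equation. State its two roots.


Divide by x^2 to reach normal form y'' + P_1(x) y' + P_2(x) y = 0 with P_1(x) = -3 - 3/x and P_2(x) = -2/x + 3/x^2.
x = 0 is a singular point because the y'-coefficient -3 - 3/x has a pole at x = 0 and the y-coefficient -2/x + 3/x^2 has a pole at x = 0.
It is a regular singular point because x P_1(x) = p(x) = -3x - 3 and x^2 P_2(x) = q(x) = 3 - 2x are polynomials, hence analytic at x = 0.
p(0) = -3,  q(0) = 3.
Indicial equation: r(r-1) + p(0) r + q(0) = 0, i.e. r^2 + (p(0) - 1) r + q(0) = 0, i.e. r^2 - 4 r + 3 = 0.
Discriminant: (-4)^2 - 4(3) = 4, so r = (4 ± 2)/2.
Solving: r_1 = 3, r_2 = 1.

indicial: r^2 - 4 r + 3 = 0; roots r_1 = 3, r_2 = 1


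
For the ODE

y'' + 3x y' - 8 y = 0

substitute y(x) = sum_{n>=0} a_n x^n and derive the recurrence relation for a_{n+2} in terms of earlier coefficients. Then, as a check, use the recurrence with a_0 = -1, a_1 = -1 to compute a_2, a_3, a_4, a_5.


Substitute y = sum_n a_n x^n.
y''(x) has coefficient (n+2)(n+1) a_{n+2} at x^n;
3 x y'(x) has coefficient 3 n a_n at x^n (shift);
-8 y(x) has coefficient -8 a_n at x^n.
Matching x^n: (n+2)(n+1) a_{n+2} + (3n - 8) a_n = 0.
Thus a_{n+2} = (-3n + 8) / ((n+1)(n+2)) * a_n.

Check with a_0 = -1, a_1 = -1 (apply the recurrence for n = 0, 1, 2, 3): a_0 = -1, a_1 = -1, a_2 = -4, a_3 = -5/6, a_4 = -2/3, a_5 = 1/24.

a_(n+2) = (-3n + 8) / ((n+1)(n+2)) * a_n; check: a_0 = -1, a_1 = -1, a_2 = -4, a_3 = -5/6, a_4 = -2/3, a_5 = 1/24


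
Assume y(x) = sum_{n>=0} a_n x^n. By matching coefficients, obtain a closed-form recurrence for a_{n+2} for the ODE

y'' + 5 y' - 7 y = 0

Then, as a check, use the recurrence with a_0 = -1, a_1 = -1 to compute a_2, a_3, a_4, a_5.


Substitute y = sum_n a_n x^n.
y''(x) has coefficient (n+2)(n+1) a_{n+2} at x^n;
5 y'(x) has coefficient 5 (n+1) a_{n+1} at x^n;
-7 y(x) has coefficient -7 a_n at x^n.
Matching x^n: (n+2)(n+1) a_{n+2} + 5 (n+1) a_{n+1} - 7 a_n = 0.
Thus a_{n+2} = [-5 (n+1) a_{n+1} + 7 a_n] / ((n+1)(n+2)).

Check with a_0 = -1, a_1 = -1 (apply the recurrence for n = 0, 1, 2, 3): a_0 = -1, a_1 = -1, a_2 = -1, a_3 = 1/2, a_4 = -29/24, a_5 = 83/60.

a_(n+2) = [-5 (n+1) a_(n+1) + 7 a_n] / ((n+1)(n+2)); check: a_0 = -1, a_1 = -1, a_2 = -1, a_3 = 1/2, a_4 = -29/24, a_5 = 83/60


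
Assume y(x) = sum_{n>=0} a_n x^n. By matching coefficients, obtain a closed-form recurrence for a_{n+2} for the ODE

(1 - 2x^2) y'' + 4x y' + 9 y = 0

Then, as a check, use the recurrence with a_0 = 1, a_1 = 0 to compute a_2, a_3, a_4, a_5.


Substitute y = sum_n a_n x^n.
(1 - 2 x^2) y'' contributes (n+2)(n+1) a_{n+2} - 2 n(n-1) a_n at x^n.
4 x y'(x) contributes 4 n a_n at x^n.
9 y(x) contributes 9 a_n at x^n.
Matching x^n: (n+2)(n+1) a_{n+2} + (-2 n(n-1) + 4 n + 9) a_n = 0.
Thus a_{n+2} = (2 n(n-1) - 4 n - 9) / ((n+1)(n+2)) * a_n.

Check with a_0 = 1, a_1 = 0 (apply the recurrence for n = 0, 1, 2, 3): a_0 = 1, a_1 = 0, a_2 = -9/2, a_3 = 0, a_4 = 39/8, a_5 = 0.

a_(n+2) = (2 n(n-1) - 4 n - 9) / ((n+1)(n+2)) * a_n; check: a_0 = 1, a_1 = 0, a_2 = -9/2, a_3 = 0, a_4 = 39/8, a_5 = 0


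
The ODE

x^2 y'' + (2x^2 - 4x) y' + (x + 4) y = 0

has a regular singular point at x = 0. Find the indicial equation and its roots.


Divide by x^2 to reach normal form y'' + P_1(x) y' + P_2(x) y = 0 with P_1(x) = 2 - 4/x and P_2(x) = 1/x + 4/x^2.
x = 0 is a singular point because the y'-coefficient 2 - 4/x has a pole at x = 0 and the y-coefficient 1/x + 4/x^2 has a pole at x = 0.
It is a regular singular point because x P_1(x) = p(x) = 2x - 4 and x^2 P_2(x) = q(x) = x + 4 are polynomials, hence analytic at x = 0.
p(0) = -4,  q(0) = 4.
Indicial equation: r(r-1) + p(0) r + q(0) = 0, i.e. r^2 + (p(0) - 1) r + q(0) = 0, i.e. r^2 - 5 r + 4 = 0.
Discriminant: (-5)^2 - 4(4) = 9, so r = (5 ± 3)/2.
Solving: r_1 = 4, r_2 = 1.

indicial: r^2 - 5 r + 4 = 0; roots r_1 = 4, r_2 = 1


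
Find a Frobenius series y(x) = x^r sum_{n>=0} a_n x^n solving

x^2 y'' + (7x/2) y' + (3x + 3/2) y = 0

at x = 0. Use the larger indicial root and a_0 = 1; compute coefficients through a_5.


Write in Frobenius form y'' + (p(x)/x) y' + (q(x)/x^2) y = 0:
  p(x) = 7/2,  q(x) = 3x + 3/2.
Indicial equation: r(r-1) + (7/2) r + (3/2) = 0 -> roots r_1 = -1, r_2 = -3/2.
Take r = r_1 = -1. Let y(x) = x^r sum_{n>=0} a_n x^n with a_0 = 1.
Substitute y = x^r sum a_n x^n and match x^{r+n}. The recurrence is
  D(n) a_n + 3 a_{n-1} = 0,  where D(n) = (r+n)(r+n-1) + (7/2)(r+n) + (3/2).
  a_n = -3 / D(n) * a_{n-1}.
Since the indicial polynomial factors as (r - r_1)(r - r_2), D(n) = (r_1 + n - r_1)(r_1 + n - r_2) = n(n + 1/2).
Evaluating step by step (a_0 = 1):
  n = 1: D(1) = 1(1 + 1/2) = 3/2; numerator = -3(1) = -3; a_1 = (-3)/(3/2) = -2
  n = 2: D(2) = 2(2 + 1/2) = 5; numerator = -3(-2) = 6; a_2 = (6)/(5) = 6/5
  n = 3: D(3) = 3(3 + 1/2) = 21/2; numerator = -3(6/5) = -18/5; a_3 = (-18/5)/(21/2) = -12/35
  n = 4: D(4) = 4(4 + 1/2) = 18; numerator = -3(-12/35) = 36/35; a_4 = (36/35)/(18) = 2/35
  n = 5: D(5) = 5(5 + 1/2) = 55/2; numerator = -3(2/35) = -6/35; a_5 = (-6/35)/(55/2) = -12/1925

r = -1; a_0 = 1; a_1 = -2; a_2 = 6/5; a_3 = -12/35; a_4 = 2/35; a_5 = -12/1925


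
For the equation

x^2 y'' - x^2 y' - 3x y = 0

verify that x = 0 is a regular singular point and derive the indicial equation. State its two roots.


Divide by x^2 to reach normal form y'' + P_1(x) y' + P_2(x) y = 0 with P_1(x) = -1 and P_2(x) = -3/x.
x = 0 is a singular point because the y-coefficient -3/x has a pole at x = 0.
It is a regular singular point because x P_1(x) = p(x) = -x and x^2 P_2(x) = q(x) = -3x are polynomials, hence analytic at x = 0.
p(0) = 0,  q(0) = 0.
Indicial equation: r(r-1) + p(0) r + q(0) = 0, i.e. r^2 + (p(0) - 1) r + q(0) = 0, i.e. r^2 - 1 r = 0.
Discriminant: (-1)^2 - 4(0) = 1, so r = (1 ± 1)/2.
Solving: r_1 = 1, r_2 = 0.

indicial: r^2 - 1 r = 0; roots r_1 = 1, r_2 = 0


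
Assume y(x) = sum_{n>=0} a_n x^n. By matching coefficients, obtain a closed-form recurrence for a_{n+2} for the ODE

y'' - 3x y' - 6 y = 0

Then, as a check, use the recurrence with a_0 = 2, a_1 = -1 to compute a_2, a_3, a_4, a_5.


Substitute y = sum_n a_n x^n.
y''(x) has coefficient (n+2)(n+1) a_{n+2} at x^n;
-3 x y'(x) has coefficient -3 n a_n at x^n (shift);
-6 y(x) has coefficient -6 a_n at x^n.
Matching x^n: (n+2)(n+1) a_{n+2} + (-3n - 6) a_n = 0.
Thus a_{n+2} = (3n + 6) / ((n+1)(n+2)) * a_n.

Check with a_0 = 2, a_1 = -1 (apply the recurrence for n = 0, 1, 2, 3): a_0 = 2, a_1 = -1, a_2 = 6, a_3 = -3/2, a_4 = 6, a_5 = -9/8.

a_(n+2) = (3n + 6) / ((n+1)(n+2)) * a_n; check: a_0 = 2, a_1 = -1, a_2 = 6, a_3 = -3/2, a_4 = 6, a_5 = -9/8


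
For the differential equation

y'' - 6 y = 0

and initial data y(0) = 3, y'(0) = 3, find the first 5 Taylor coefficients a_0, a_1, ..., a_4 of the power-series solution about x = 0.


Ansatz: y(x) = sum_{n>=0} a_n x^n, so y'(x) = sum_{n>=1} n a_n x^(n-1) and y''(x) = sum_{n>=2} n(n-1) a_n x^(n-2).
Substitute into P(x) y'' + Q(x) y' + R(x) y = 0 with P(x) = 1, Q(x) = 0, R(x) = -6, and match powers of x.
Initial conditions: a_0 = 3, a_1 = 3.
Setting the coefficient of each power of x to zero and solving order by order (substituting the coefficients already found):
  x^0: 2 a_2 - 6 a_0 = 0  ->  2 a_2 = 6 a_0 = 18  ->  a_2 = 9
  x^1: 6 a_3 - 6 a_1 = 0  ->  6 a_3 = 6 a_1 = 18  ->  a_3 = 3
  x^2: 12 a_4 - 6 a_2 = 0  ->  12 a_4 = 6 a_2 = 54  ->  a_4 = 9/2
Truncated series: y(x) = 3 + 3 x + 9 x^2 + 3 x^3 + (9/2) x^4 + O(x^5).

a_0 = 3; a_1 = 3; a_2 = 9; a_3 = 3; a_4 = 9/2


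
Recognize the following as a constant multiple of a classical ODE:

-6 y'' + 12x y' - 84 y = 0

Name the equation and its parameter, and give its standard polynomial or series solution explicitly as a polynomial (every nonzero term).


All three coefficients share the factor -6; dividing through by -6 gives  y'' - 2x y' + 14 y = 0.
This matches the Hermite equation y'' - 2x y' + 2n y = 0 with 2n = 14, so n = 7; the polynomial solution is H_7(x).
With y = sum_k a_k x^k, matching x^k gives (k+2)(k+1) a_{k+2} = 2(k - n) a_k = 2(k - 7) a_k. The right side vanishes at k = 7, so the series with the parity of 7 terminates at degree 7.
Standard normalization: leading coefficient of H_n is 2^n, so a_7 = 2^7 = 128. Work downward with a_k = (k+1)(k+2) a_{k+2} / (2(k - n)):
  a_5 = (6)(7)(128) / (2(5 - 7)) = 5376/(-4) = -1344
  a_3 = (4)(5)(-1344) / (2(3 - 7)) = -26880/(-8) = 3360
  a_1 = (2)(3)(3360) / (2(1 - 7)) = 20160/(-12) = -1680
Hence H_7(x) = 128 x^7 - 1344 x^5 + 3360 x^3 - 1680 x.

H_7(x); series = 128 x^7 - 1344 x^5 + 3360 x^3 - 1680 x


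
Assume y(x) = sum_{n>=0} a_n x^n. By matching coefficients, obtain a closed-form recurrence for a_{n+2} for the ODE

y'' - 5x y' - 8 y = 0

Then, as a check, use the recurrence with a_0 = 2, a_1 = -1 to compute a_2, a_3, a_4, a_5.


Substitute y = sum_n a_n x^n.
y''(x) has coefficient (n+2)(n+1) a_{n+2} at x^n;
-5 x y'(x) has coefficient -5 n a_n at x^n (shift);
-8 y(x) has coefficient -8 a_n at x^n.
Matching x^n: (n+2)(n+1) a_{n+2} + (-5n - 8) a_n = 0.
Thus a_{n+2} = (5n + 8) / ((n+1)(n+2)) * a_n.

Check with a_0 = 2, a_1 = -1 (apply the recurrence for n = 0, 1, 2, 3): a_0 = 2, a_1 = -1, a_2 = 8, a_3 = -13/6, a_4 = 12, a_5 = -299/120.

a_(n+2) = (5n + 8) / ((n+1)(n+2)) * a_n; check: a_0 = 2, a_1 = -1, a_2 = 8, a_3 = -13/6, a_4 = 12, a_5 = -299/120


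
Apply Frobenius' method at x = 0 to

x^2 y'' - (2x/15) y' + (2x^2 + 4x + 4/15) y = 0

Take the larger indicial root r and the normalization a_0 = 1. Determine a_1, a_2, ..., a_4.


Write in Frobenius form y'' + (p(x)/x) y' + (q(x)/x^2) y = 0:
  p(x) = -2/15,  q(x) = 2x^2 + 4x + 4/15.
Indicial equation: r(r-1) + (-2/15) r + (4/15) = 0 -> roots r_1 = 4/5, r_2 = 1/3.
Take r = r_1 = 4/5. Let y(x) = x^r sum_{n>=0} a_n x^n with a_0 = 1.
Substitute y = x^r sum a_n x^n and match x^{r+n}. The recurrence is
  D(n) a_n + 4 a_{n-1} + 2 a_{n-2} = 0,  where D(n) = (r+n)(r+n-1) + (-2/15)(r+n) + (4/15).
  a_n = [-4 a_{n-1} - 2 a_{n-2}] / D(n).
Since the indicial polynomial factors as (r - r_1)(r - r_2), D(n) = (r_1 + n - r_1)(r_1 + n - r_2) = n(n + 7/15).
Evaluating step by step (a_0 = 1):
  n = 1: D(1) = 1(1 + 7/15) = 22/15; numerator = -4(1) = -4; a_1 = (-4)/(22/15) = -30/11
  n = 2: D(2) = 2(2 + 7/15) = 74/15; numerator = -4(-30/11) - 2(1) = 98/11; a_2 = (98/11)/(74/15) = 735/407
  n = 3: D(3) = 3(3 + 7/15) = 52/5; numerator = -4(735/407) - 2(-30/11) = -720/407; a_3 = (-720/407)/(52/5) = -900/5291
  n = 4: D(4) = 4(4 + 7/15) = 268/15; numerator = -4(-900/5291) - 2(735/407) = -1410/481; a_4 = (-1410/481)/(268/15) = -10575/64454

r = 4/5; a_0 = 1; a_1 = -30/11; a_2 = 735/407; a_3 = -900/5291; a_4 = -10575/64454


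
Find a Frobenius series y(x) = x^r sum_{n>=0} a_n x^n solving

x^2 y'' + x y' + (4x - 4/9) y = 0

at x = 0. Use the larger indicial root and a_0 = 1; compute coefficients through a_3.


Write in Frobenius form y'' + (p(x)/x) y' + (q(x)/x^2) y = 0:
  p(x) = 1,  q(x) = 4x - 4/9.
Indicial equation: r(r-1) + (1) r + (-4/9) = 0 -> roots r_1 = 2/3, r_2 = -2/3.
Take r = r_1 = 2/3. Let y(x) = x^r sum_{n>=0} a_n x^n with a_0 = 1.
Substitute y = x^r sum a_n x^n and match x^{r+n}. The recurrence is
  D(n) a_n + 4 a_{n-1} = 0,  where D(n) = (r+n)(r+n-1) + (1)(r+n) + (-4/9).
  a_n = -4 / D(n) * a_{n-1}.
Since the indicial polynomial factors as (r - r_1)(r - r_2), D(n) = (r_1 + n - r_1)(r_1 + n - r_2) = n(n + 4/3).
Evaluating step by step (a_0 = 1):
  n = 1: D(1) = 1(1 + 4/3) = 7/3; numerator = -4(1) = -4; a_1 = (-4)/(7/3) = -12/7
  n = 2: D(2) = 2(2 + 4/3) = 20/3; numerator = -4(-12/7) = 48/7; a_2 = (48/7)/(20/3) = 36/35
  n = 3: D(3) = 3(3 + 4/3) = 13; numerator = -4(36/35) = -144/35; a_3 = (-144/35)/(13) = -144/455

r = 2/3; a_0 = 1; a_1 = -12/7; a_2 = 36/35; a_3 = -144/455


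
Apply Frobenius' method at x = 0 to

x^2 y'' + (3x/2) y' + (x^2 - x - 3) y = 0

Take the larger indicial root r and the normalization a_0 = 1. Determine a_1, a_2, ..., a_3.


Write in Frobenius form y'' + (p(x)/x) y' + (q(x)/x^2) y = 0:
  p(x) = 3/2,  q(x) = x^2 - x - 3.
Indicial equation: r(r-1) + (3/2) r + (-3) = 0 -> roots r_1 = 3/2, r_2 = -2.
Take r = r_1 = 3/2. Let y(x) = x^r sum_{n>=0} a_n x^n with a_0 = 1.
Substitute y = x^r sum a_n x^n and match x^{r+n}. The recurrence is
  D(n) a_n - 1 a_{n-1} + 1 a_{n-2} = 0,  where D(n) = (r+n)(r+n-1) + (3/2)(r+n) + (-3).
  a_n = [1 a_{n-1} - 1 a_{n-2}] / D(n).
Since the indicial polynomial factors as (r - r_1)(r - r_2), D(n) = (r_1 + n - r_1)(r_1 + n - r_2) = n(n + 7/2).
Evaluating step by step (a_0 = 1):
  n = 1: D(1) = 1(1 + 7/2) = 9/2; numerator = 1(1) = 1; a_1 = (1)/(9/2) = 2/9
  n = 2: D(2) = 2(2 + 7/2) = 11; numerator = 1(2/9) - 1(1) = -7/9; a_2 = (-7/9)/(11) = -7/99
  n = 3: D(3) = 3(3 + 7/2) = 39/2; numerator = 1(-7/99) - 1(2/9) = -29/99; a_3 = (-29/99)/(39/2) = -58/3861

r = 3/2; a_0 = 1; a_1 = 2/9; a_2 = -7/99; a_3 = -58/3861


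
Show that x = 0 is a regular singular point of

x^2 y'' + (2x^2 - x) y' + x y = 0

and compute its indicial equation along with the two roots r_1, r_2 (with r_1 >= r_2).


Divide by x^2 to reach normal form y'' + P_1(x) y' + P_2(x) y = 0 with P_1(x) = 2 - 1/x and P_2(x) = 1/x.
x = 0 is a singular point because the y'-coefficient 2 - 1/x has a pole at x = 0 and the y-coefficient 1/x has a pole at x = 0.
It is a regular singular point because x P_1(x) = p(x) = 2x - 1 and x^2 P_2(x) = q(x) = x are polynomials, hence analytic at x = 0.
p(0) = -1,  q(0) = 0.
Indicial equation: r(r-1) + p(0) r + q(0) = 0, i.e. r^2 + (p(0) - 1) r + q(0) = 0, i.e. r^2 - 2 r = 0.
Discriminant: (-2)^2 - 4(0) = 4, so r = (2 ± 2)/2.
Solving: r_1 = 2, r_2 = 0.

indicial: r^2 - 2 r = 0; roots r_1 = 2, r_2 = 0


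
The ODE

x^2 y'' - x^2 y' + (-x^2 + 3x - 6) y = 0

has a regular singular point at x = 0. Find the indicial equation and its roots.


Divide by x^2 to reach normal form y'' + P_1(x) y' + P_2(x) y = 0 with P_1(x) = -1 and P_2(x) = -1 + 3/x - 6/x^2.
x = 0 is a singular point because the y-coefficient -1 + 3/x - 6/x^2 has a pole at x = 0.
It is a regular singular point because x P_1(x) = p(x) = -x and x^2 P_2(x) = q(x) = -x^2 + 3x - 6 are polynomials, hence analytic at x = 0.
p(0) = 0,  q(0) = -6.
Indicial equation: r(r-1) + p(0) r + q(0) = 0, i.e. r^2 + (p(0) - 1) r + q(0) = 0, i.e. r^2 - 1 r - 6 = 0.
Discriminant: (-1)^2 - 4(-6) = 25, so r = (1 ± 5)/2.
Solving: r_1 = 3, r_2 = -2.

indicial: r^2 - 1 r - 6 = 0; roots r_1 = 3, r_2 = -2


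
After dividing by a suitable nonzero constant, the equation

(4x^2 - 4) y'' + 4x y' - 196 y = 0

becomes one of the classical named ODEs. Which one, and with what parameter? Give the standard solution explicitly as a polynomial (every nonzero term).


All three coefficients share the factor -4; dividing through by -4 gives  (1 - x^2) y'' - x y' + 49 y = 0.
This matches the Chebyshev equation (1 - x^2) y'' - x y' + n^2 y = 0 (note the -x y' term, not -2x y') with n^2 = 49, so n = 7; the polynomial solution is T_7(x).
With y = sum_k a_k x^k, matching x^k gives (k+2)(k+1) a_{k+2} = (k^2 - n^2) a_k = (k - 7)(k + 7) a_k. The right side vanishes at k = 7, so the series with the parity of 7 terminates at degree 7.
Standard normalization: leading coefficient of T_n is 2^(n-1), so a_7 = 2^6 = 64. Work downward with a_k = (k+1)(k+2) a_{k+2} / ((k - 7)(k + 7)):
  a_5 = (6)(7)(64) / ((5 - 7)(5 + 7)) = 2688/(-24) = -112
  a_3 = (4)(5)(-112) / ((3 - 7)(3 + 7)) = -2240/(-40) = 56
  a_1 = (2)(3)(56) / ((1 - 7)(1 + 7)) = 336/(-48) = -7
Hence T_7(x) = 64 x^7 - 112 x^5 + 56 x^3 - 7 x.

T_7(x); series = 64 x^7 - 112 x^5 + 56 x^3 - 7 x


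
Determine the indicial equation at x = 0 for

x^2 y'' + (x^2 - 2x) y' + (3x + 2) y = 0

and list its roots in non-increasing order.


Divide by x^2 to reach normal form y'' + P_1(x) y' + P_2(x) y = 0 with P_1(x) = 1 - 2/x and P_2(x) = 3/x + 2/x^2.
x = 0 is a singular point because the y'-coefficient 1 - 2/x has a pole at x = 0 and the y-coefficient 3/x + 2/x^2 has a pole at x = 0.
It is a regular singular point because x P_1(x) = p(x) = x - 2 and x^2 P_2(x) = q(x) = 3x + 2 are polynomials, hence analytic at x = 0.
p(0) = -2,  q(0) = 2.
Indicial equation: r(r-1) + p(0) r + q(0) = 0, i.e. r^2 + (p(0) - 1) r + q(0) = 0, i.e. r^2 - 3 r + 2 = 0.
Discriminant: (-3)^2 - 4(2) = 1, so r = (3 ± 1)/2.
Solving: r_1 = 2, r_2 = 1.

indicial: r^2 - 3 r + 2 = 0; roots r_1 = 2, r_2 = 1


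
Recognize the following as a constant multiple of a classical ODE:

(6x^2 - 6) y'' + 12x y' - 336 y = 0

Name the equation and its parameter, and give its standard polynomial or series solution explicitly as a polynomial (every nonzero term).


All three coefficients share the factor -6; dividing through by -6 gives  (1 - x^2) y'' - 2x y' + 56 y = 0.
This matches the Legendre equation (1 - x^2) y'' - 2x y' + n(n+1) y = 0 (note the -2x y' term) with n(n+1) = 56, so n = 7; the polynomial solution is P_7(x).
With y = sum_k a_k x^k, matching x^k gives (k+2)(k+1) a_{k+2} = [k(k+1) - n(n+1)] a_k = (k - 7)(k + 8) a_k. The right side vanishes at k = 7, so the series with the parity of 7 terminates at degree 7.
Standard normalization (P_n(1) = 1): leading coefficient (2n)!/(2^n (n!)^2) = 87178291200/(128*25401600) = 429/16, so a_7 = 429/16. Work downward with a_k = (k+1)(k+2) a_{k+2} / ((k - 7)(k + 8)):
  a_5 = (6)(7)(429/16) / ((5 - 7)(5 + 8)) = (9009/8)/(-26) = -693/16
  a_3 = (4)(5)(-693/16) / ((3 - 7)(3 + 8)) = (-3465/4)/(-44) = 315/16
  a_1 = (2)(3)(315/16) / ((1 - 7)(1 + 8)) = (945/8)/(-54) = -35/16
Hence P_7(x) = 429 x^7/16 - 693 x^5/16 + 315 x^3/16 - 35 x/16.

P_7(x); series = 429 x^7/16 - 693 x^5/16 + 315 x^3/16 - 35 x/16


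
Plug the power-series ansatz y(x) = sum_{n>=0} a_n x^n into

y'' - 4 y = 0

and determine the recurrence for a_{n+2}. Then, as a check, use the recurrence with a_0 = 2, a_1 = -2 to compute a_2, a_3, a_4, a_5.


Substitute y = sum_n a_n x^n into y'' + (const) y = 0.
y''(x) = sum_{n>=0} (n+2)(n+1) a_{n+2} x^n.
The ODE becomes sum_n [(n+2)(n+1) a_{n+2} - 4 a_n] x^n = 0.
Setting each coefficient to zero gives the recurrence:
  (n+2)(n+1) a_{n+2} - 4 a_n = 0,
  a_{n+2} = 4 / ((n+1)(n+2)) a_n.

Check with a_0 = 2, a_1 = -2 (apply the recurrence for n = 0, 1, 2, 3): a_0 = 2, a_1 = -2, a_2 = 4, a_3 = -4/3, a_4 = 4/3, a_5 = -4/15.

a_{n+2} = 4/((n+1)(n+2)) * a_n; check: a_0 = 2, a_1 = -2, a_2 = 4, a_3 = -4/3, a_4 = 4/3, a_5 = -4/15


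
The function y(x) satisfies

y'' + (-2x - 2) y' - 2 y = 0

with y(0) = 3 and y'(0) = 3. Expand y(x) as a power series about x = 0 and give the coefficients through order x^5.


Ansatz: y(x) = sum_{n>=0} a_n x^n, so y'(x) = sum_{n>=1} n a_n x^(n-1) and y''(x) = sum_{n>=2} n(n-1) a_n x^(n-2).
Substitute into P(x) y'' + Q(x) y' + R(x) y = 0 with P(x) = 1, Q(x) = -2x - 2, R(x) = -2, and match powers of x.
Initial conditions: a_0 = 3, a_1 = 3.
Setting the coefficient of each power of x to zero and solving order by order (substituting the coefficients already found):
  x^0: 2 a_2 - 2 a_1 - 2 a_0 = 0  ->  2 a_2 = 2 a_1 + 2 a_0 = 12  ->  a_2 = 6
  x^1: 6 a_3 - 4 a_2 - 4 a_1 = 0  ->  6 a_3 = 4 a_2 + 4 a_1 = 36  ->  a_3 = 6
  x^2: 12 a_4 - 6 a_3 - 6 a_2 = 0  ->  12 a_4 = 6 a_3 + 6 a_2 = 72  ->  a_4 = 6
  x^3: 20 a_5 - 8 a_4 - 8 a_3 = 0  ->  20 a_5 = 8 a_4 + 8 a_3 = 96  ->  a_5 = 24/5
Truncated series: y(x) = 3 + 3 x + 6 x^2 + 6 x^3 + 6 x^4 + (24/5) x^5 + O(x^6).

a_0 = 3; a_1 = 3; a_2 = 6; a_3 = 6; a_4 = 6; a_5 = 24/5


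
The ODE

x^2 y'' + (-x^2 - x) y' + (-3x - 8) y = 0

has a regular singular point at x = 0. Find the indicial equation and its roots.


Divide by x^2 to reach normal form y'' + P_1(x) y' + P_2(x) y = 0 with P_1(x) = -1 - 1/x and P_2(x) = -3/x - 8/x^2.
x = 0 is a singular point because the y'-coefficient -1 - 1/x has a pole at x = 0 and the y-coefficient -3/x - 8/x^2 has a pole at x = 0.
It is a regular singular point because x P_1(x) = p(x) = -x - 1 and x^2 P_2(x) = q(x) = -3x - 8 are polynomials, hence analytic at x = 0.
p(0) = -1,  q(0) = -8.
Indicial equation: r(r-1) + p(0) r + q(0) = 0, i.e. r^2 + (p(0) - 1) r + q(0) = 0, i.e. r^2 - 2 r - 8 = 0.
Discriminant: (-2)^2 - 4(-8) = 36, so r = (2 ± 6)/2.
Solving: r_1 = 4, r_2 = -2.

indicial: r^2 - 2 r - 8 = 0; roots r_1 = 4, r_2 = -2


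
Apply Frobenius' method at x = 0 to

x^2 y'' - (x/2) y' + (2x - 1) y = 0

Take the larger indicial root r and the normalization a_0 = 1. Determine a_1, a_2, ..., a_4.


Write in Frobenius form y'' + (p(x)/x) y' + (q(x)/x^2) y = 0:
  p(x) = -1/2,  q(x) = 2x - 1.
Indicial equation: r(r-1) + (-1/2) r + (-1) = 0 -> roots r_1 = 2, r_2 = -1/2.
Take r = r_1 = 2. Let y(x) = x^r sum_{n>=0} a_n x^n with a_0 = 1.
Substitute y = x^r sum a_n x^n and match x^{r+n}. The recurrence is
  D(n) a_n + 2 a_{n-1} = 0,  where D(n) = (r+n)(r+n-1) + (-1/2)(r+n) + (-1).
  a_n = -2 / D(n) * a_{n-1}.
Since the indicial polynomial factors as (r - r_1)(r - r_2), D(n) = (r_1 + n - r_1)(r_1 + n - r_2) = n(n + 5/2).
Evaluating step by step (a_0 = 1):
  n = 1: D(1) = 1(1 + 5/2) = 7/2; numerator = -2(1) = -2; a_1 = (-2)/(7/2) = -4/7
  n = 2: D(2) = 2(2 + 5/2) = 9; numerator = -2(-4/7) = 8/7; a_2 = (8/7)/(9) = 8/63
  n = 3: D(3) = 3(3 + 5/2) = 33/2; numerator = -2(8/63) = -16/63; a_3 = (-16/63)/(33/2) = -32/2079
  n = 4: D(4) = 4(4 + 5/2) = 26; numerator = -2(-32/2079) = 64/2079; a_4 = (64/2079)/(26) = 32/27027

r = 2; a_0 = 1; a_1 = -4/7; a_2 = 8/63; a_3 = -32/2079; a_4 = 32/27027


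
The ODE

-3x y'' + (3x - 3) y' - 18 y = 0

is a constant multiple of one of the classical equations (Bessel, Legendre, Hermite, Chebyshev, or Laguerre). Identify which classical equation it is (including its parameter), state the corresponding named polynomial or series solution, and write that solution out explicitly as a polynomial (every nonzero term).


All three coefficients share the factor -3; dividing through by -3 gives  x y'' + (1 - x) y' + 6 y = 0.
This matches the Laguerre equation x y'' + (1 - x) y' + n y = 0 with n = 6; the polynomial solution is L_6(x).
With y = sum_k a_k x^k, matching x^k gives (k+1)k a_{k+1} + (k+1) a_{k+1} - k a_k + n a_k = 0, i.e. (k+1)^2 a_{k+1} = (k - n) a_k = (k - 6) a_k. The right side vanishes at k = 6, so the series terminates at degree 6.
Standard normalization L_n(0) = 1 gives a_0 = 1. Work upward with a_{k+1} = (k - 6) a_k / (k+1)^2:
  a_1 = (0 - 6)(1) / 1^2 = -6/1 = -6
  a_2 = (1 - 6)(-6) / 2^2 = 30/4 = 15/2
  a_3 = (2 - 6)(15/2) / 3^2 = -30/9 = -10/3
  a_4 = (3 - 6)(-10/3) / 4^2 = 10/16 = 5/8
  a_5 = (4 - 6)(5/8) / 5^2 = (-5/4)/25 = -1/20
  a_6 = (5 - 6)(-1/20) / 6^2 = (1/20)/36 = 1/720
Hence L_6(x) = x^6/720 - x^5/20 + 5 x^4/8 - 10 x^3/3 + 15 x^2/2 - 6 x + 1.

L_6(x); series = x^6/720 - x^5/20 + 5 x^4/8 - 10 x^3/3 + 15 x^2/2 - 6 x + 1


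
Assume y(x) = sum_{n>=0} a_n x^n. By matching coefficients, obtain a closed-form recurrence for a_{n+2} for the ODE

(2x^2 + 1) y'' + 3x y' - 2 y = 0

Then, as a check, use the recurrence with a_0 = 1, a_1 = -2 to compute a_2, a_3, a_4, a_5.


Substitute y = sum_n a_n x^n.
(1 + 2 x^2) y'' contributes (n+2)(n+1) a_{n+2} + 2 n(n-1) a_n at x^n.
3 x y'(x) contributes 3 n a_n at x^n.
-2 y(x) contributes -2 a_n at x^n.
Matching x^n: (n+2)(n+1) a_{n+2} + (2 n(n-1) + 3 n - 2) a_n = 0.
Thus a_{n+2} = (-2 n(n-1) - 3 n + 2) / ((n+1)(n+2)) * a_n.

Check with a_0 = 1, a_1 = -2 (apply the recurrence for n = 0, 1, 2, 3): a_0 = 1, a_1 = -2, a_2 = 1, a_3 = 1/3, a_4 = -2/3, a_5 = -19/60.

a_(n+2) = (-2 n(n-1) - 3 n + 2) / ((n+1)(n+2)) * a_n; check: a_0 = 1, a_1 = -2, a_2 = 1, a_3 = 1/3, a_4 = -2/3, a_5 = -19/60


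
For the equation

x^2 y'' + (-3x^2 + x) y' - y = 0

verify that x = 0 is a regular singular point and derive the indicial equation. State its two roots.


Divide by x^2 to reach normal form y'' + P_1(x) y' + P_2(x) y = 0 with P_1(x) = -3 + 1/x and P_2(x) = -1/x^2.
x = 0 is a singular point because the y'-coefficient -3 + 1/x has a pole at x = 0 and the y-coefficient -1/x^2 has a pole at x = 0.
It is a regular singular point because x P_1(x) = p(x) = 1 - 3x and x^2 P_2(x) = q(x) = -1 are polynomials, hence analytic at x = 0.
p(0) = 1,  q(0) = -1.
Indicial equation: r(r-1) + p(0) r + q(0) = 0, i.e. r^2 + (p(0) - 1) r + q(0) = 0, i.e. r^2 - 1 = 0.
Discriminant: (0)^2 - 4(-1) = 4, so r = (0 ± 2)/2.
Solving: r_1 = 1, r_2 = -1.

indicial: r^2 - 1 = 0; roots r_1 = 1, r_2 = -1
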